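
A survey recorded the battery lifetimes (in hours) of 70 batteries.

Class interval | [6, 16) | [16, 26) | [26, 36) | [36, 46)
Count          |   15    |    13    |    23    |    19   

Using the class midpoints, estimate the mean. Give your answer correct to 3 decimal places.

Midpoints: 11, 21, 31, 41
Σfm = 15×11 + 13×21 + 23×31 + 19×41 = 1930
n = Σf = 70
Mean = 1930 / 70 = 27.5714

27.571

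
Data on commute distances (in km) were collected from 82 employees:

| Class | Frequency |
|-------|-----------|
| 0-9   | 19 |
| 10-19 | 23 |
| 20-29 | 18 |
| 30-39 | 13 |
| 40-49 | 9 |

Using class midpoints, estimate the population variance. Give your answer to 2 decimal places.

167.10

Midpoints: 4.5, 14.5, 24.5, 34.5, 44.5
n = 82, Σfm = 1709, mean = 20.8415
Σfm² = 49320.5
Σf(m − x̄)² = Σfm² − (Σfm)²/n = 49320.5 − 1709²/82 = 13702.4390
Population variance = 13702.4390 / 82 = 167.1029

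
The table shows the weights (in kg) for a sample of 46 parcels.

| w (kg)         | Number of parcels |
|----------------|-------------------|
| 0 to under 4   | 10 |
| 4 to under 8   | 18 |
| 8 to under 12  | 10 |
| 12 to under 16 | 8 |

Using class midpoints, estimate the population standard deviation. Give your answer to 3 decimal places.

Midpoints: 2, 6, 10, 14
n = 46, Σfm = 340, mean = 7.3913
Σfm² = 3256
Σf(m − x̄)² = Σfm² − (Σfm)²/n = 3256 − 340²/46 = 742.9565
Population variance = 742.9565 / 46 = 16.1512
Standard deviation = √16.1512 = 4.0189

4.019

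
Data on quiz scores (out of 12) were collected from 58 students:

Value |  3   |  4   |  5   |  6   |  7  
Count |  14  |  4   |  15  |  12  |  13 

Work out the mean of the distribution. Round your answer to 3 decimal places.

5.103

Values: 3, 4, 5, 6, 7
Σfx = 14×3 + 4×4 + 15×5 + 12×6 + 13×7 = 296
n = Σf = 58
Mean = 296 / 58 = 5.1034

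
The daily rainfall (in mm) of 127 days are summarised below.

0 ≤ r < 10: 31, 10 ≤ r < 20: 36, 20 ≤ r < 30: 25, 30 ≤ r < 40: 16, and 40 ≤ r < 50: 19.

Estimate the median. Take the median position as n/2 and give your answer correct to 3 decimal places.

19.028

Cumulative frequencies: 31, 67, 92, 108, 127
n = 127; position = n/2 = 63.5.
This falls in the class 10 ≤ r < 20: L = 10, F = 31, f = 36, h = 10.
Median ≈ 10 + ((63.5 − 31) / 36) × 10 = 19.0278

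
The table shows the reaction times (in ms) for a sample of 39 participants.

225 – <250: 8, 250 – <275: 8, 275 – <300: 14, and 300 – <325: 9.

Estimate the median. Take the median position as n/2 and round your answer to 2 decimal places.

281.25

Cumulative frequencies: 8, 16, 30, 39
n = 39; position = n/2 = 19.5.
This falls in the class 275 – <300: L = 275, F = 16, f = 14, h = 25.
Median ≈ 275 + ((19.5 − 16) / 14) × 25 = 281.2500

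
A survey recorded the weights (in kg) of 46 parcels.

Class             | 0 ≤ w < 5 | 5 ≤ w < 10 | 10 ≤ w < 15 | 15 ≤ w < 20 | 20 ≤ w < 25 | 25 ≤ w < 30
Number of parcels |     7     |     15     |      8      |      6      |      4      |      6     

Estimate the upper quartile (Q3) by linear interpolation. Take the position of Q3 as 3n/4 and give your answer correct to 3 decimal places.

18.750

Cumulative frequencies: 7, 22, 30, 36, 40, 46
n = 46; position = 3n/4 = 34.5.
This falls in the class 15 ≤ w < 20: L = 15, F = 30, f = 6, h = 5.
Upper quartile ≈ 15 + ((34.5 − 30) / 6) × 5 = 18.7500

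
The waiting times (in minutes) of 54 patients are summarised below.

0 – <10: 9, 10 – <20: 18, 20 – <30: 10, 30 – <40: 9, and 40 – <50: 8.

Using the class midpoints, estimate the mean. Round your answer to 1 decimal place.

23.0

Midpoints: 5, 15, 25, 35, 45
Σfm = 9×5 + 18×15 + 10×25 + 9×35 + 8×45 = 1240
n = Σf = 54
Mean = 1240 / 54 = 22.9630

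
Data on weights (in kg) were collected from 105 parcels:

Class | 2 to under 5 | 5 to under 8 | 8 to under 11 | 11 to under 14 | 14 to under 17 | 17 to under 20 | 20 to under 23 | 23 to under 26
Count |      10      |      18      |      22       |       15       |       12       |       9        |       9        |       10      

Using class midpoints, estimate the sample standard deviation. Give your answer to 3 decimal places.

Midpoints: 3.5, 6.5, 9.5, 12.5, 15.5, 18.5, 21.5, 24.5
n = 105, Σfm = 1339.5, mean = 12.7571
Σfm² = 21338.25
Σf(m − x̄)² = Σfm² − (Σfm)²/n = 21338.25 − 1339.5²/105 = 4250.0571
Sample variance = 4250.0571 / 104 = 40.8659
Standard deviation = √40.8659 = 6.3926

6.393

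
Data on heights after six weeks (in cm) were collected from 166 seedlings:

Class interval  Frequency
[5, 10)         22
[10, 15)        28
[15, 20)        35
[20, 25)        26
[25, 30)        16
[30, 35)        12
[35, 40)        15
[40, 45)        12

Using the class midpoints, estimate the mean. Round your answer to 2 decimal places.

21.78

Midpoints: 7.5, 12.5, 17.5, 22.5, 27.5, 32.5, 37.5, 42.5
Σfm = 22×7.5 + 28×12.5 + 35×17.5 + 26×22.5 + 16×27.5 + 12×32.5 + 15×37.5 + 12×42.5 = 3615
n = Σf = 166
Mean = 3615 / 166 = 21.7771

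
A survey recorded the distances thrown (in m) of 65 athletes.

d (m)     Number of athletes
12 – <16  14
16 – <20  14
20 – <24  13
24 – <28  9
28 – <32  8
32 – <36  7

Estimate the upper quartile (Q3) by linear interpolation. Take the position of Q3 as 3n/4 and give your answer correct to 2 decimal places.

Cumulative frequencies: 14, 28, 41, 50, 58, 65
n = 65; position = 3n/4 = 48.75.
This falls in the class 24 – <28: L = 24, F = 41, f = 9, h = 4.
Upper quartile ≈ 24 + ((48.75 − 41) / 9) × 4 = 27.4444

27.44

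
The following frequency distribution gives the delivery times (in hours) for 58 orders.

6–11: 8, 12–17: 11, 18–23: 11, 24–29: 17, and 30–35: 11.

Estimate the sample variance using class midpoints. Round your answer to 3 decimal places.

64.116

Midpoints: 8.5, 14.5, 20.5, 26.5, 32.5
n = 58, Σfm = 1261, mean = 21.7414
Σfm² = 31070.5
Σf(m − x̄)² = Σfm² − (Σfm)²/n = 31070.5 − 1261²/58 = 3654.6207
Sample variance = 3654.6207 / 57 = 64.1162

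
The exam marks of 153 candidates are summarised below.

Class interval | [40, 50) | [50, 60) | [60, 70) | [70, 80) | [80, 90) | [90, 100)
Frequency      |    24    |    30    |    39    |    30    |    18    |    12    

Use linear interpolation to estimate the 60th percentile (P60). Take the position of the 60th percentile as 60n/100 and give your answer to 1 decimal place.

69.7

Cumulative frequencies: 24, 54, 93, 123, 141, 153
n = 153; position = 60n/100 = 91.8.
This falls in the class [60, 70): L = 60, F = 54, f = 39, h = 10.
60th percentile ≈ 60 + ((91.8 − 54) / 39) × 10 = 69.6923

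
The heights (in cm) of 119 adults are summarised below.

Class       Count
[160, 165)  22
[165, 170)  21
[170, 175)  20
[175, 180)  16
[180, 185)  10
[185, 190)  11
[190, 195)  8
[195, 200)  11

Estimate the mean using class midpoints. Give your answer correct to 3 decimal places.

Midpoints: 162.5, 167.5, 172.5, 177.5, 182.5, 187.5, 192.5, 197.5
Σfm = 22×162.5 + 21×167.5 + 20×172.5 + 16×177.5 + 10×182.5 + 11×187.5 + 8×192.5 + 11×197.5 = 20982.5
n = Σf = 119
Mean = 20982.5 / 119 = 176.3235

176.324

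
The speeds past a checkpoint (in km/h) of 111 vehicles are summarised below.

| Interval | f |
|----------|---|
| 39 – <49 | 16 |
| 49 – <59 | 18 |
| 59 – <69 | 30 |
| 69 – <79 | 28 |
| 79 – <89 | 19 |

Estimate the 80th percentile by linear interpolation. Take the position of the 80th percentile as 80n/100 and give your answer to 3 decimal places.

77.857

Cumulative frequencies: 16, 34, 64, 92, 111
n = 111; position = 80n/100 = 88.8.
This falls in the class 69 – <79: L = 69, F = 64, f = 28, h = 10.
80th percentile ≈ 69 + ((88.8 − 64) / 28) × 10 = 77.8571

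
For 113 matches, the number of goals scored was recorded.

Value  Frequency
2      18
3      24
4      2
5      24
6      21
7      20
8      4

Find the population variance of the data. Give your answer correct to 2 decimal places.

Values: 2, 3, 4, 5, 6, 7, 8
n = 113, Σfx = 534, mean = 4.7257
Σfx² = 2912
Σf(x − x̄)² = Σfx² − (Σfx)²/n = 2912 − 534²/113 = 388.4956
Population variance = 388.4956 / 113 = 3.4380

3.44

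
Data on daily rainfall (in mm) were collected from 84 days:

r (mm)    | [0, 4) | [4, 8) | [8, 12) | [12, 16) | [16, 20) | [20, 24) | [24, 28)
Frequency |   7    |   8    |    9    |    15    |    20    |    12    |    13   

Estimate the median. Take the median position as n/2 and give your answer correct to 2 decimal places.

16.60

Cumulative frequencies: 7, 15, 24, 39, 59, 71, 84
n = 84; position = n/2 = 42.
This falls in the class [16, 20): L = 16, F = 39, f = 20, h = 4.
Median ≈ 16 + ((42 − 39) / 20) × 4 = 16.6000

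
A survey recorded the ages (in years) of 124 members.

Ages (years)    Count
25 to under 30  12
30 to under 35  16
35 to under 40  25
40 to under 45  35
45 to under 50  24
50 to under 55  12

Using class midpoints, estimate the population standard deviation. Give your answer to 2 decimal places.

7.14

Midpoints: 27.5, 32.5, 37.5, 42.5, 47.5, 52.5
n = 124, Σfm = 5045, mean = 40.6855
Σfm² = 211575
Σf(m − x̄)² = Σfm² − (Σfm)²/n = 211575 − 5045²/124 = 6316.7339
Population variance = 6316.7339 / 124 = 50.9414
Standard deviation = √50.9414 = 7.1373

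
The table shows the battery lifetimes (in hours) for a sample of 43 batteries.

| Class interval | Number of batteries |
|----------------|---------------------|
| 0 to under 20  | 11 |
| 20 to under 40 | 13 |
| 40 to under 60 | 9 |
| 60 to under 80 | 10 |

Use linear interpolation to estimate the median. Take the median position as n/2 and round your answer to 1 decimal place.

36.2

Cumulative frequencies: 11, 24, 33, 43
n = 43; position = n/2 = 21.5.
This falls in the class 20 to under 40: L = 20, F = 11, f = 13, h = 20.
Median ≈ 20 + ((21.5 − 11) / 13) × 20 = 36.1538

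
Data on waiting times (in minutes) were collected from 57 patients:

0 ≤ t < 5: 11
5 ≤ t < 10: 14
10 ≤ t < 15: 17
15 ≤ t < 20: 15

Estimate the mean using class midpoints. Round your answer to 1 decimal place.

10.7

Midpoints: 2.5, 7.5, 12.5, 17.5
Σfm = 11×2.5 + 14×7.5 + 17×12.5 + 15×17.5 = 607.5
n = Σf = 57
Mean = 607.5 / 57 = 10.6579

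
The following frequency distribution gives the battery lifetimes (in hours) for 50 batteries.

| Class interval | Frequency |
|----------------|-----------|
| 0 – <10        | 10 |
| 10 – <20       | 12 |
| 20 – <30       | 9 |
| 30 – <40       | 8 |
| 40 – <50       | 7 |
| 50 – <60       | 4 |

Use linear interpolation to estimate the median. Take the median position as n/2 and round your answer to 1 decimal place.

23.3

Cumulative frequencies: 10, 22, 31, 39, 46, 50
n = 50; position = n/2 = 25.
This falls in the class 20 – <30: L = 20, F = 22, f = 9, h = 10.
Median ≈ 20 + ((25 − 22) / 9) × 10 = 23.3333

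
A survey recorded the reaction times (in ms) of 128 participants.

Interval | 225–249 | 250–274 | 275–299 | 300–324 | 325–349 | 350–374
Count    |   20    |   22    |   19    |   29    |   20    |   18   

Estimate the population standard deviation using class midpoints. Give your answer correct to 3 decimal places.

40.980

Midpoints: 237, 262, 287, 312, 337, 362
n = 128, Σfm = 38261, mean = 298.9141
Σfm² = 11651707
Σf(m − x̄)² = Σfm² − (Σfm)²/n = 11651707 − 38261²/128 = 214956.0547
Population variance = 214956.0547 / 128 = 1679.3442
Standard deviation = √1679.3442 = 40.9798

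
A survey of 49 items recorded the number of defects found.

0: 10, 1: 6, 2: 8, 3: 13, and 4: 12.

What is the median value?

3

Cumulative frequencies: 10, 16, 24, 37, 49
n = 49, so the median is the value in position (n+1)/2 = 25.
Position 25 falls at value 3.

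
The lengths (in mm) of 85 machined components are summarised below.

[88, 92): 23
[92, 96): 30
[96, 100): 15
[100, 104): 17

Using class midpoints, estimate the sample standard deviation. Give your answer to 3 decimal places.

4.322

Midpoints: 90, 94, 98, 102
n = 85, Σfm = 8094, mean = 95.2235
Σfm² = 772308
Σf(m − x̄)² = Σfm² − (Σfm)²/n = 772308 − 8094²/85 = 1568.7529
Sample variance = 1568.7529 / 84 = 18.6756
Standard deviation = √18.6756 = 4.3215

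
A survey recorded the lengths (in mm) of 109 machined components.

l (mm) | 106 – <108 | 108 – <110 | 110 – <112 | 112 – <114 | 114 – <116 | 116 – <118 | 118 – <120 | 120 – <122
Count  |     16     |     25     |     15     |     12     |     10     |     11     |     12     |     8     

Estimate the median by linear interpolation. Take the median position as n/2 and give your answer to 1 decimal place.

Cumulative frequencies: 16, 41, 56, 68, 78, 89, 101, 109
n = 109; position = n/2 = 54.5.
This falls in the class 110 – <112: L = 110, F = 41, f = 15, h = 2.
Median ≈ 110 + ((54.5 − 41) / 15) × 2 = 111.8000

111.8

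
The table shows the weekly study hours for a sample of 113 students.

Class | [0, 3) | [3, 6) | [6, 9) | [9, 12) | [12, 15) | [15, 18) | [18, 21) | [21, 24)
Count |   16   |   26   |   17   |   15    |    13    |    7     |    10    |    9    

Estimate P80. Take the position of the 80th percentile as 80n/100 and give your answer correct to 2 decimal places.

Cumulative frequencies: 16, 42, 59, 74, 87, 94, 104, 113
n = 113; position = 80n/100 = 90.4.
This falls in the class [15, 18): L = 15, F = 87, f = 7, h = 3.
80th percentile ≈ 15 + ((90.4 − 87) / 7) × 3 = 16.4571

16.46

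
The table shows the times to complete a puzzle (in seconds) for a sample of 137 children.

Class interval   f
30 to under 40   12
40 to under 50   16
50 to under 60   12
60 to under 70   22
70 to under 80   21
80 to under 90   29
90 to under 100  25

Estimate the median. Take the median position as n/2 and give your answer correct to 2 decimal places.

73.10

Cumulative frequencies: 12, 28, 40, 62, 83, 112, 137
n = 137; position = n/2 = 68.5.
This falls in the class 70 to under 80: L = 70, F = 62, f = 21, h = 10.
Median ≈ 70 + ((68.5 − 62) / 21) × 10 = 73.0952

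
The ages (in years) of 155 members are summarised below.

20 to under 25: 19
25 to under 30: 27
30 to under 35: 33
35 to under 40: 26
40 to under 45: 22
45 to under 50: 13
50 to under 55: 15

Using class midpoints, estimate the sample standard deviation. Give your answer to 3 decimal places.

Midpoints: 22.5, 27.5, 32.5, 37.5, 42.5, 47.5, 52.5
n = 155, Σfm = 5557.5, mean = 35.8548
Σfm² = 211868.75
Σf(m − x̄)² = Σfm² − (Σfm)²/n = 211868.75 − 5557.5²/155 = 12605.4839
Sample variance = 12605.4839 / 154 = 81.8538
Standard deviation = √81.8538 = 9.0473

9.047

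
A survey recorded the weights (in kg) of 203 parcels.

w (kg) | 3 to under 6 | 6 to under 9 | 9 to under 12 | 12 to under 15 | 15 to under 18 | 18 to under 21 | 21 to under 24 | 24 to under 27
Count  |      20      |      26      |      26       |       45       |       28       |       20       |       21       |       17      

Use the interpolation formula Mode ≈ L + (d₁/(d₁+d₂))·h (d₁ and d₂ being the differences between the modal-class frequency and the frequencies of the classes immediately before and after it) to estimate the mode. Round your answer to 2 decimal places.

Modal class: 12 to under 15 (highest frequency 45).
d₁ = 45 − 26 = 19, d₂ = 45 − 28 = 17
Mode ≈ 12 + (19/(19+17)) × 3 = 12 + 1.5833 = 13.5833

13.58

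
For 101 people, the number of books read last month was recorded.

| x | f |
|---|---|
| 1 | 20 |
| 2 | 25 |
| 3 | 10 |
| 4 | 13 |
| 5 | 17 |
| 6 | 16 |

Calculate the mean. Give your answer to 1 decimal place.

Values: 1, 2, 3, 4, 5, 6
Σfx = 20×1 + 25×2 + 10×3 + 13×4 + 17×5 + 16×6 = 333
n = Σf = 101
Mean = 333 / 101 = 3.2970

3.3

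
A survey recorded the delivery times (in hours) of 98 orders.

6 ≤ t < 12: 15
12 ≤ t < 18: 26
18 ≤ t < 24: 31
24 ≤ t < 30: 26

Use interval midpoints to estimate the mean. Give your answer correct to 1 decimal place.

19.2

Midpoints: 9, 15, 21, 27
Σfm = 15×9 + 26×15 + 31×21 + 26×27 = 1878
n = Σf = 98
Mean = 1878 / 98 = 19.1633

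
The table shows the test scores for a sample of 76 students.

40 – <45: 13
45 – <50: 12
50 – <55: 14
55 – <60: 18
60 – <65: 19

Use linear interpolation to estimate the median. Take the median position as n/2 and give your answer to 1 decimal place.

Cumulative frequencies: 13, 25, 39, 57, 76
n = 76; position = n/2 = 38.
This falls in the class 50 – <55: L = 50, F = 25, f = 14, h = 5.
Median ≈ 50 + ((38 − 25) / 14) × 5 = 54.6429

54.6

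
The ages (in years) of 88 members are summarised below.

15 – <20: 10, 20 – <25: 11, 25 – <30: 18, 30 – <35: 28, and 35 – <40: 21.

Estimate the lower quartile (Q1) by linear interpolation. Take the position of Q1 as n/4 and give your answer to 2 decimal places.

Cumulative frequencies: 10, 21, 39, 67, 88
n = 88; position = n/4 = 22.
This falls in the class 25 – <30: L = 25, F = 21, f = 18, h = 5.
Lower quartile ≈ 25 + ((22 − 21) / 18) × 5 = 25.2778

25.28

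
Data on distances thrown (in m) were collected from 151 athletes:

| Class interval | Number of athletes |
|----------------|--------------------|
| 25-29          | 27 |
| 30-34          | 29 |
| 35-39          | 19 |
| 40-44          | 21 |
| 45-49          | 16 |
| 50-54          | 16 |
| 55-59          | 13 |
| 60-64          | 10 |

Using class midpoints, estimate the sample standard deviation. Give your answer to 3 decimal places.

11.020

Midpoints: 27, 32, 37, 42, 47, 52, 57, 62
n = 151, Σfm = 6187, mean = 40.9735
Σfm² = 271719
Σf(m − x̄)² = Σfm² − (Σfm)²/n = 271719 − 6187²/151 = 18215.8940
Sample variance = 18215.8940 / 150 = 121.4393
Standard deviation = √121.4393 = 11.0199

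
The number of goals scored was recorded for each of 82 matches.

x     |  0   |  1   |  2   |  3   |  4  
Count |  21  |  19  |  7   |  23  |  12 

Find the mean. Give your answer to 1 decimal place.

Values: 0, 1, 2, 3, 4
Σfx = 21×0 + 19×1 + 7×2 + 23×3 + 12×4 = 150
n = Σf = 82
Mean = 150 / 82 = 1.8293

1.8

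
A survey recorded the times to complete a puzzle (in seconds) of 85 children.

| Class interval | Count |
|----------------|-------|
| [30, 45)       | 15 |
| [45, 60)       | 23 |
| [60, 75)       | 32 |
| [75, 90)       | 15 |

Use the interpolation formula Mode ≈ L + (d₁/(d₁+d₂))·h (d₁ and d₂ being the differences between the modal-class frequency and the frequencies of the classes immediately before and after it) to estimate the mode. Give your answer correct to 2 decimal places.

65.19

Modal class: [60, 75) (highest frequency 32).
d₁ = 32 − 23 = 9, d₂ = 32 − 15 = 17
Mode ≈ 60 + (9/(9+17)) × 15 = 60 + 5.1923 = 65.1923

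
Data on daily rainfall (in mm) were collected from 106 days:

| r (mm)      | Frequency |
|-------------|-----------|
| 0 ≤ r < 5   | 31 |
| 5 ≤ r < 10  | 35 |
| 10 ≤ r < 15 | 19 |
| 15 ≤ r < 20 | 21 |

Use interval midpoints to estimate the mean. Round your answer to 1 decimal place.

8.9

Midpoints: 2.5, 7.5, 12.5, 17.5
Σfm = 31×2.5 + 35×7.5 + 19×12.5 + 21×17.5 = 945
n = Σf = 106
Mean = 945 / 106 = 8.9151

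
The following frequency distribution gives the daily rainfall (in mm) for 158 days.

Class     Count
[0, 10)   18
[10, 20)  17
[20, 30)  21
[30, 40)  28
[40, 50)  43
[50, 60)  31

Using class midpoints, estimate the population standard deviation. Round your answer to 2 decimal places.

16.26

Midpoints: 5, 15, 25, 35, 45, 55
n = 158, Σfm = 5490, mean = 34.7468
Σfm² = 232550
Σf(m − x̄)² = Σfm² − (Σfm)²/n = 232550 − 5490²/158 = 41789.8734
Population variance = 41789.8734 / 158 = 264.4929
Standard deviation = √264.4929 = 16.2632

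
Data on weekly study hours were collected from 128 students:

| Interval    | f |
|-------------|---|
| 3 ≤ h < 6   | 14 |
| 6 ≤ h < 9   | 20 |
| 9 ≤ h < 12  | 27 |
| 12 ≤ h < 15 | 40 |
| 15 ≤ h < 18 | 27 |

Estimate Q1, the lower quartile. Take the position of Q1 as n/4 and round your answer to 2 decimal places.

8.70

Cumulative frequencies: 14, 34, 61, 101, 128
n = 128; position = n/4 = 32.
This falls in the class 6 ≤ h < 9: L = 6, F = 14, f = 20, h = 3.
Lower quartile ≈ 6 + ((32 − 14) / 20) × 3 = 8.7000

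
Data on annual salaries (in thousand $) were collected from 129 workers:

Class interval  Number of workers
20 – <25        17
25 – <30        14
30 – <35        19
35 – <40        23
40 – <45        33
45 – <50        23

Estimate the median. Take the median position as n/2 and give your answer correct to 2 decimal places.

Cumulative frequencies: 17, 31, 50, 73, 106, 129
n = 129; position = n/2 = 64.5.
This falls in the class 35 – <40: L = 35, F = 50, f = 23, h = 5.
Median ≈ 35 + ((64.5 − 50) / 23) × 5 = 38.1522

38.15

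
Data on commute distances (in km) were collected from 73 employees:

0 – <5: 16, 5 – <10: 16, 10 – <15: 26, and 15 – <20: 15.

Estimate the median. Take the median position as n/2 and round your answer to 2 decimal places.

Cumulative frequencies: 16, 32, 58, 73
n = 73; position = n/2 = 36.5.
This falls in the class 10 – <15: L = 10, F = 32, f = 26, h = 5.
Median ≈ 10 + ((36.5 − 32) / 26) × 5 = 10.8654

10.87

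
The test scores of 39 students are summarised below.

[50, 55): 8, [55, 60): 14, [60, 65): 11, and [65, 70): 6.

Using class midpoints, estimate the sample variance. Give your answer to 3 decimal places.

24.494

Midpoints: 52.5, 57.5, 62.5, 67.5
n = 39, Σfm = 2317.5, mean = 59.4231
Σfm² = 138643.75
Σf(m − x̄)² = Σfm² − (Σfm)²/n = 138643.75 − 2317.5²/39 = 930.7692
Sample variance = 930.7692 / 38 = 24.4939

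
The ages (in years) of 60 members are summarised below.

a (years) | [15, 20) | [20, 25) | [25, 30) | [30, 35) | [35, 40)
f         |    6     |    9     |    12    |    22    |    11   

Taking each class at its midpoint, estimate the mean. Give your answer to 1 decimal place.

Midpoints: 17.5, 22.5, 27.5, 32.5, 37.5
Σfm = 6×17.5 + 9×22.5 + 12×27.5 + 22×32.5 + 11×37.5 = 1765
n = Σf = 60
Mean = 1765 / 60 = 29.4167

29.4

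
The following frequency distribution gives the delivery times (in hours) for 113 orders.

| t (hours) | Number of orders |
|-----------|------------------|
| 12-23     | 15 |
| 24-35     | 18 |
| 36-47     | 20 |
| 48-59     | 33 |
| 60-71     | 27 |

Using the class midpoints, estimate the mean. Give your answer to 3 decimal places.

45.642

Midpoints: 17.5, 29.5, 41.5, 53.5, 65.5
Σfm = 15×17.5 + 18×29.5 + 20×41.5 + 33×53.5 + 27×65.5 = 5157.5
n = Σf = 113
Mean = 5157.5 / 113 = 45.6416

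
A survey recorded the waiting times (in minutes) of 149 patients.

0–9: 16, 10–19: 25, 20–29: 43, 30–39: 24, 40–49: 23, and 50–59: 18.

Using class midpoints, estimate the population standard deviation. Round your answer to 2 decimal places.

15.04

Midpoints: 4.5, 14.5, 24.5, 34.5, 44.5, 54.5
n = 149, Σfm = 4320.5, mean = 28.9966
Σfm² = 158967.25
Σf(m − x̄)² = Σfm² − (Σfm)²/n = 158967.25 − 4320.5²/149 = 33687.2483
Population variance = 33687.2483 / 149 = 226.0889
Standard deviation = √226.0889 = 15.0363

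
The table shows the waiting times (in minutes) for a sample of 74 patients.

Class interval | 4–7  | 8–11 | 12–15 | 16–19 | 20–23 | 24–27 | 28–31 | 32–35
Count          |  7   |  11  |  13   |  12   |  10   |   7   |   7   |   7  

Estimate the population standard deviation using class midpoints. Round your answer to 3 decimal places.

Midpoints: 5.5, 9.5, 13.5, 17.5, 21.5, 25.5, 29.5, 33.5
n = 74, Σfm = 1363, mean = 18.4189
Σfm² = 30370.5
Σf(m − x̄)² = Σfm² − (Σfm)²/n = 30370.5 − 1363²/74 = 5265.5135
Population variance = 5265.5135 / 74 = 71.1556
Standard deviation = √71.1556 = 8.4354

8.435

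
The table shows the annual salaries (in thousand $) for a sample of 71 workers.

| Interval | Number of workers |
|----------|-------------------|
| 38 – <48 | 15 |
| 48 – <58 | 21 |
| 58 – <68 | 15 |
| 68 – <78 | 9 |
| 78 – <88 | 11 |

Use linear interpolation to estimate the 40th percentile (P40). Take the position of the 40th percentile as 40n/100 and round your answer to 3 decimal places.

Cumulative frequencies: 15, 36, 51, 60, 71
n = 71; position = 40n/100 = 28.4.
This falls in the class 48 – <58: L = 48, F = 15, f = 21, h = 10.
40th percentile ≈ 48 + ((28.4 − 15) / 21) × 10 = 54.3810

54.381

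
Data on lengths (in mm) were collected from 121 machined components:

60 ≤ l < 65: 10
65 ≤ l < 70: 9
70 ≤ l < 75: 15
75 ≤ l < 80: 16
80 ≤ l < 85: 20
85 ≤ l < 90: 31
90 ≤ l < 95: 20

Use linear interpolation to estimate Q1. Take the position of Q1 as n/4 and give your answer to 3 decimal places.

73.750

Cumulative frequencies: 10, 19, 34, 50, 70, 101, 121
n = 121; position = n/4 = 30.25.
This falls in the class 70 ≤ l < 75: L = 70, F = 19, f = 15, h = 5.
Lower quartile ≈ 70 + ((30.25 − 19) / 15) × 5 = 73.7500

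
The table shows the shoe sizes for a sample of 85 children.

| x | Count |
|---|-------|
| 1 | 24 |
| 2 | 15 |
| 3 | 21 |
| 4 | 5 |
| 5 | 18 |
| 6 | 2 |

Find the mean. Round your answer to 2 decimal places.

2.81

Values: 1, 2, 3, 4, 5, 6
Σfx = 24×1 + 15×2 + 21×3 + 5×4 + 18×5 + 2×6 = 239
n = Σf = 85
Mean = 239 / 85 = 2.8118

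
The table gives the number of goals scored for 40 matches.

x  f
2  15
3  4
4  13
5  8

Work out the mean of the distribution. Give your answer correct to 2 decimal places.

3.35

Values: 2, 3, 4, 5
Σfx = 15×2 + 4×3 + 13×4 + 8×5 = 134
n = Σf = 40
Mean = 134 / 40 = 3.3500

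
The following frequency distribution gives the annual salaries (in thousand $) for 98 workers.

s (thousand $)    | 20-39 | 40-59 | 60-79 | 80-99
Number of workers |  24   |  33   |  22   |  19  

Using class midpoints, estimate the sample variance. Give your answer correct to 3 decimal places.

Midpoints: 29.5, 49.5, 69.5, 89.5
n = 98, Σfm = 5571, mean = 56.8469
Σfm² = 360204.5
Σf(m − x̄)² = Σfm² − (Σfm)²/n = 360204.5 − 5571²/98 = 43510.2041
Sample variance = 43510.2041 / 97 = 448.5588

448.559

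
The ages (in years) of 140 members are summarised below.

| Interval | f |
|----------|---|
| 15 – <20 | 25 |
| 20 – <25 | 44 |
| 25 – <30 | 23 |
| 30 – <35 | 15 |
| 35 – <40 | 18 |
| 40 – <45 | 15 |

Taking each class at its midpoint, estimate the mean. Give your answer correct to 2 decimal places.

27.57

Midpoints: 17.5, 22.5, 27.5, 32.5, 37.5, 42.5
Σfm = 25×17.5 + 44×22.5 + 23×27.5 + 15×32.5 + 18×37.5 + 15×42.5 = 3860
n = Σf = 140
Mean = 3860 / 140 = 27.5714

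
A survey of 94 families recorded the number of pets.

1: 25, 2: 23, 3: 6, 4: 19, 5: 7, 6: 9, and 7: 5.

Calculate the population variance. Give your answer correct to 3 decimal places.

Values: 1, 2, 3, 4, 5, 6, 7
n = 94, Σfx = 289, mean = 3.0745
Σfx² = 1219
Σf(x − x̄)² = Σfx² − (Σfx)²/n = 1219 − 289²/94 = 330.4787
Population variance = 330.4787 / 94 = 3.5157

3.516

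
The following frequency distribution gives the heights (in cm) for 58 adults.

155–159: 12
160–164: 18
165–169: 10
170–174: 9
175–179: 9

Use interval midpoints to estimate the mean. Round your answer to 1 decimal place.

165.7

Midpoints: 157, 162, 167, 172, 177
Σfm = 12×157 + 18×162 + 10×167 + 9×172 + 9×177 = 9611
n = Σf = 58
Mean = 9611 / 58 = 165.7069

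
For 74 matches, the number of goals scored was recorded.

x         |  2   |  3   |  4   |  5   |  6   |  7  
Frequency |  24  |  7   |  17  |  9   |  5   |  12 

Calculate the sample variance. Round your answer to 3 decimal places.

Values: 2, 3, 4, 5, 6, 7
n = 74, Σfx = 296, mean = 4.0000
Σfx² = 1424
Σf(x − x̄)² = Σfx² − (Σfx)²/n = 1424 − 296²/74 = 240.0000
Sample variance = 240.0000 / 73 = 3.2877

3.288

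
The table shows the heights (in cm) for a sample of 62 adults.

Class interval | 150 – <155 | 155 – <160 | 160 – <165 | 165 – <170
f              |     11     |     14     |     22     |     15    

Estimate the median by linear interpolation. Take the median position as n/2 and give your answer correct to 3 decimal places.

Cumulative frequencies: 11, 25, 47, 62
n = 62; position = n/2 = 31.
This falls in the class 160 – <165: L = 160, F = 25, f = 22, h = 5.
Median ≈ 160 + ((31 − 25) / 22) × 5 = 161.3636

161.364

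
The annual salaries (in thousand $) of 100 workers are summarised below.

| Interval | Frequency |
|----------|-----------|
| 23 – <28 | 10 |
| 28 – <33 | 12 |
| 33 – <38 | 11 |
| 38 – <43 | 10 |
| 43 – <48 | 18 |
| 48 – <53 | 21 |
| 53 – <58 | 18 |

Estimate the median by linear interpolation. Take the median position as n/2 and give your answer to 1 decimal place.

44.9

Cumulative frequencies: 10, 22, 33, 43, 61, 82, 100
n = 100; position = n/2 = 50.
This falls in the class 43 – <48: L = 43, F = 43, f = 18, h = 5.
Median ≈ 43 + ((50 − 43) / 18) × 5 = 44.9444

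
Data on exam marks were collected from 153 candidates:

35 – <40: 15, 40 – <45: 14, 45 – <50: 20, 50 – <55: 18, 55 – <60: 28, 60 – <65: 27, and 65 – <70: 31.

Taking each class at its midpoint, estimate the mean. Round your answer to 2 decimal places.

Midpoints: 37.5, 42.5, 47.5, 52.5, 57.5, 62.5, 67.5
Σfm = 15×37.5 + 14×42.5 + 20×47.5 + 18×52.5 + 28×57.5 + 27×62.5 + 31×67.5 = 8442.5
n = Σf = 153
Mean = 8442.5 / 153 = 55.1797

55.18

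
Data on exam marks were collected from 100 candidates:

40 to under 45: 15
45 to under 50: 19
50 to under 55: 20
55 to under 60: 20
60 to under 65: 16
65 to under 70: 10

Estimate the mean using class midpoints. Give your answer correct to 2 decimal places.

54.15

Midpoints: 42.5, 47.5, 52.5, 57.5, 62.5, 67.5
Σfm = 15×42.5 + 19×47.5 + 20×52.5 + 20×57.5 + 16×62.5 + 10×67.5 = 5415
n = Σf = 100
Mean = 5415 / 100 = 54.1500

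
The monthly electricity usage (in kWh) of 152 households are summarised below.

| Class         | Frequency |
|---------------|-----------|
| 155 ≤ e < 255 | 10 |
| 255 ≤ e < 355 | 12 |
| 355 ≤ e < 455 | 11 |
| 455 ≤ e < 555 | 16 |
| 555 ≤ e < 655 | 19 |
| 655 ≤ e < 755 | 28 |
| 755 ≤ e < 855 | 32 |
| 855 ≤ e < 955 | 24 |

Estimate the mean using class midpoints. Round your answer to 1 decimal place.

Midpoints: 205, 305, 405, 505, 605, 705, 805, 905
Σfm = 10×205 + 12×305 + 11×405 + 16×505 + 19×605 + 28×705 + 32×805 + 24×905 = 96960
n = Σf = 152
Mean = 96960 / 152 = 637.8947

637.9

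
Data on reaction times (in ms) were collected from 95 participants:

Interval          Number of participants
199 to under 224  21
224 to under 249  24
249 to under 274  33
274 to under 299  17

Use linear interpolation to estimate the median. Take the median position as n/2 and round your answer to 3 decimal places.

Cumulative frequencies: 21, 45, 78, 95
n = 95; position = n/2 = 47.5.
This falls in the class 249 to under 274: L = 249, F = 45, f = 33, h = 25.
Median ≈ 249 + ((47.5 − 45) / 33) × 25 = 250.8939

250.894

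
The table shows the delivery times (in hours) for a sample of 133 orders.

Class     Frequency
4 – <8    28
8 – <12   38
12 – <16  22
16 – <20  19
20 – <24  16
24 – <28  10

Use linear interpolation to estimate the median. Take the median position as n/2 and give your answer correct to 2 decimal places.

Cumulative frequencies: 28, 66, 88, 107, 123, 133
n = 133; position = n/2 = 66.5.
This falls in the class 12 – <16: L = 12, F = 66, f = 22, h = 4.
Median ≈ 12 + ((66.5 − 66) / 22) × 4 = 12.0909

12.09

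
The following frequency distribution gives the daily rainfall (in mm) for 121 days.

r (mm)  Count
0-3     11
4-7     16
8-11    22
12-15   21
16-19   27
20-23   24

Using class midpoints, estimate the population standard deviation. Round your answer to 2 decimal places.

Midpoints: 1.5, 5.5, 9.5, 13.5, 17.5, 21.5
n = 121, Σfm = 1585.5, mean = 13.1033
Σfm² = 25684.25
Σf(m − x̄)² = Σfm² − (Σfm)²/n = 25684.25 − 1585.5²/121 = 4908.9587
Population variance = 4908.9587 / 121 = 40.5699
Standard deviation = √40.5699 = 6.3695

6.37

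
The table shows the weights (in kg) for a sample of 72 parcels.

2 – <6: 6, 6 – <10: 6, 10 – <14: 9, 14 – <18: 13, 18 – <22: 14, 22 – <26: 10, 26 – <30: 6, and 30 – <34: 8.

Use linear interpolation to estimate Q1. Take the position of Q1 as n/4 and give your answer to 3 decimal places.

Cumulative frequencies: 6, 12, 21, 34, 48, 58, 64, 72
n = 72; position = n/4 = 18.
This falls in the class 10 – <14: L = 10, F = 12, f = 9, h = 4.
Lower quartile ≈ 10 + ((18 − 12) / 9) × 4 = 12.6667

12.667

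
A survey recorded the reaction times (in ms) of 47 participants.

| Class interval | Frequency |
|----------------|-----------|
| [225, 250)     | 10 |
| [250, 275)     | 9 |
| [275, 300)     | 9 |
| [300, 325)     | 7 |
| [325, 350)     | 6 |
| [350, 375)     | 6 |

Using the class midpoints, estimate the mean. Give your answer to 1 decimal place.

Midpoints: 237.5, 262.5, 287.5, 312.5, 337.5, 362.5
Σfm = 10×237.5 + 9×262.5 + 9×287.5 + 7×312.5 + 6×337.5 + 6×362.5 = 13712.5
n = Σf = 47
Mean = 13712.5 / 47 = 291.7553

291.8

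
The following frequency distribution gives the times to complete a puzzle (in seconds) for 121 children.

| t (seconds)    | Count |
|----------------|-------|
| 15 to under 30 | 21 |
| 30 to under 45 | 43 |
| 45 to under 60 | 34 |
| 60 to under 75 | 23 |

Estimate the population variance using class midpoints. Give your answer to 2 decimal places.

219.85

Midpoints: 22.5, 37.5, 52.5, 67.5
n = 121, Σfm = 5422.5, mean = 44.8140
Σfm² = 269606.25
Σf(m − x̄)² = Σfm² − (Σfm)²/n = 269606.25 − 5422.5²/121 = 26602.0661
Population variance = 26602.0661 / 121 = 219.8518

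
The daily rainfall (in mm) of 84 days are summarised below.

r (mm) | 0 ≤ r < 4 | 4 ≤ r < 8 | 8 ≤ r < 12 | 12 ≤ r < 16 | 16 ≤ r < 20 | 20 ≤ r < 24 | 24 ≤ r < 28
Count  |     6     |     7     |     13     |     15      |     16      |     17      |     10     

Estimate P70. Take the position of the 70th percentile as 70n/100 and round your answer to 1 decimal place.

20.4

Cumulative frequencies: 6, 13, 26, 41, 57, 74, 84
n = 84; position = 70n/100 = 58.8.
This falls in the class 20 ≤ r < 24: L = 20, F = 57, f = 17, h = 4.
70th percentile ≈ 20 + ((58.8 − 57) / 17) × 4 = 20.4235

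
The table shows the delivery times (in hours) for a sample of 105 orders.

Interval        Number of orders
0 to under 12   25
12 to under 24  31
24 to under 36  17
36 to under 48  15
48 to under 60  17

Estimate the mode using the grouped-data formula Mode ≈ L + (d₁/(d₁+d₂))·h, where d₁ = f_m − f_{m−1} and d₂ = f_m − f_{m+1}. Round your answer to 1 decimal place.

Modal class: 12 to under 24 (highest frequency 31).
d₁ = 31 − 25 = 6, d₂ = 31 − 17 = 14
Mode ≈ 12 + (6/(6+14)) × 12 = 12 + 3.6000 = 15.6000

15.6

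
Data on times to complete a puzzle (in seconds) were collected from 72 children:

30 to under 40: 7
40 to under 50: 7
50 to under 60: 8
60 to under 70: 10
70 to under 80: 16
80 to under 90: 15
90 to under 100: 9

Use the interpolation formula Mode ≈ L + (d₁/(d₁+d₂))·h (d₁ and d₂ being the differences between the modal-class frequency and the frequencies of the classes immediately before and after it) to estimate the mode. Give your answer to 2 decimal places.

78.57

Modal class: 70 to under 80 (highest frequency 16).
d₁ = 16 − 10 = 6, d₂ = 16 − 15 = 1
Mode ≈ 70 + (6/(6+1)) × 10 = 70 + 8.5714 = 78.5714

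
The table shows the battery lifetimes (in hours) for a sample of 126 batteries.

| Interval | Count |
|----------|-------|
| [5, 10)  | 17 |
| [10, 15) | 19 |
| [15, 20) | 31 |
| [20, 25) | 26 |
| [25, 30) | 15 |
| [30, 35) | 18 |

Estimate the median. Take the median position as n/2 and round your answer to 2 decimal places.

19.35

Cumulative frequencies: 17, 36, 67, 93, 108, 126
n = 126; position = n/2 = 63.
This falls in the class [15, 20): L = 15, F = 36, f = 31, h = 5.
Median ≈ 15 + ((63 − 36) / 31) × 5 = 19.3548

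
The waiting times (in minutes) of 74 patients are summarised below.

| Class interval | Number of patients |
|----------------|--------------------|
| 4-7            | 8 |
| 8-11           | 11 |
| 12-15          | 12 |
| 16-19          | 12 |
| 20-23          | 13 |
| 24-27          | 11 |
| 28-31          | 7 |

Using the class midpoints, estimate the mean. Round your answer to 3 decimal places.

Midpoints: 5.5, 9.5, 13.5, 17.5, 21.5, 25.5, 29.5
Σfm = 8×5.5 + 11×9.5 + 12×13.5 + 12×17.5 + 13×21.5 + 11×25.5 + 7×29.5 = 1287
n = Σf = 74
Mean = 1287 / 74 = 17.3919

17.392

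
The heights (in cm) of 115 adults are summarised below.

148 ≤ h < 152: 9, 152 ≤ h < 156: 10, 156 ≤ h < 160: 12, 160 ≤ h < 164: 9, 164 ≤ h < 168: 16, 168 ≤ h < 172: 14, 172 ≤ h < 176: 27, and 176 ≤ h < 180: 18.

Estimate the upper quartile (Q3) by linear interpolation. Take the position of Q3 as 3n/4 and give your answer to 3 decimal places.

174.407

Cumulative frequencies: 9, 19, 31, 40, 56, 70, 97, 115
n = 115; position = 3n/4 = 86.25.
This falls in the class 172 ≤ h < 176: L = 172, F = 70, f = 27, h = 4.
Upper quartile ≈ 172 + ((86.25 − 70) / 27) × 4 = 174.4074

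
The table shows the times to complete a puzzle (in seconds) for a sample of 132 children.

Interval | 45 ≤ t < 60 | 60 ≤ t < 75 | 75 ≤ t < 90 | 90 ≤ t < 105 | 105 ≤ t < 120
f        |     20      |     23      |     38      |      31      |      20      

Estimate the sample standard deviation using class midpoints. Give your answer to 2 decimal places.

Midpoints: 52.5, 67.5, 82.5, 97.5, 112.5
n = 132, Σfm = 11010, mean = 83.4091
Σfm² = 966375
Σf(m − x̄)² = Σfm² − (Σfm)²/n = 966375 − 11010²/132 = 48040.9091
Sample variance = 48040.9091 / 131 = 366.7245
Standard deviation = √366.7245 = 19.1501

19.15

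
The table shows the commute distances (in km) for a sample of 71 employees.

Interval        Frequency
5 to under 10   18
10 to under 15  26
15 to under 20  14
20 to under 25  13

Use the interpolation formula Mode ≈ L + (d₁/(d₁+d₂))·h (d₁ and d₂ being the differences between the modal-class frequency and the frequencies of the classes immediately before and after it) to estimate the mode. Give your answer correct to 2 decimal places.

Modal class: 10 to under 15 (highest frequency 26).
d₁ = 26 − 18 = 8, d₂ = 26 − 14 = 12
Mode ≈ 10 + (8/(8+12)) × 5 = 10 + 2.0000 = 12.0000

12.00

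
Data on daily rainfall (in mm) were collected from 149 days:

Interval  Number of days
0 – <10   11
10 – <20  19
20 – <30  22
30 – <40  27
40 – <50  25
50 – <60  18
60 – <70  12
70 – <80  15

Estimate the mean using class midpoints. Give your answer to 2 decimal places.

Midpoints: 5, 15, 25, 35, 45, 55, 65, 75
Σfm = 11×5 + 19×15 + 22×25 + 27×35 + 25×45 + 18×55 + 12×65 + 15×75 = 5855
n = Σf = 149
Mean = 5855 / 149 = 39.2953

39.30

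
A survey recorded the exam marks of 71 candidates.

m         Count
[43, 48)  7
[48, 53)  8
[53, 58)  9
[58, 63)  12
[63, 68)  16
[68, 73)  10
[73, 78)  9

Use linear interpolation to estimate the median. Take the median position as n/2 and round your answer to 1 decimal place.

Cumulative frequencies: 7, 15, 24, 36, 52, 62, 71
n = 71; position = n/2 = 35.5.
This falls in the class [58, 63): L = 58, F = 24, f = 12, h = 5.
Median ≈ 58 + ((35.5 − 24) / 12) × 5 = 62.7917

62.8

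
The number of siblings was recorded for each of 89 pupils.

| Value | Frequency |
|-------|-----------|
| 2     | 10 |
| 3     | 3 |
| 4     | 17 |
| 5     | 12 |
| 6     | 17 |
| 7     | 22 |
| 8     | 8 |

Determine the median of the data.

Cumulative frequencies: 10, 13, 30, 42, 59, 81, 89
n = 89, so the median is the value in position (n+1)/2 = 45.
Position 45 falls at value 6.

6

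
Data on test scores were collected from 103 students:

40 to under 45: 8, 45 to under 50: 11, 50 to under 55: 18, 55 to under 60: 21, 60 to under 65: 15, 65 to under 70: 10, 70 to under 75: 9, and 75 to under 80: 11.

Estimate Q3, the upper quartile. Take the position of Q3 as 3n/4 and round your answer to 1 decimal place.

67.1

Cumulative frequencies: 8, 19, 37, 58, 73, 83, 92, 103
n = 103; position = 3n/4 = 77.25.
This falls in the class 65 to under 70: L = 65, F = 73, f = 10, h = 5.
Upper quartile ≈ 65 + ((77.25 − 73) / 10) × 5 = 67.1250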